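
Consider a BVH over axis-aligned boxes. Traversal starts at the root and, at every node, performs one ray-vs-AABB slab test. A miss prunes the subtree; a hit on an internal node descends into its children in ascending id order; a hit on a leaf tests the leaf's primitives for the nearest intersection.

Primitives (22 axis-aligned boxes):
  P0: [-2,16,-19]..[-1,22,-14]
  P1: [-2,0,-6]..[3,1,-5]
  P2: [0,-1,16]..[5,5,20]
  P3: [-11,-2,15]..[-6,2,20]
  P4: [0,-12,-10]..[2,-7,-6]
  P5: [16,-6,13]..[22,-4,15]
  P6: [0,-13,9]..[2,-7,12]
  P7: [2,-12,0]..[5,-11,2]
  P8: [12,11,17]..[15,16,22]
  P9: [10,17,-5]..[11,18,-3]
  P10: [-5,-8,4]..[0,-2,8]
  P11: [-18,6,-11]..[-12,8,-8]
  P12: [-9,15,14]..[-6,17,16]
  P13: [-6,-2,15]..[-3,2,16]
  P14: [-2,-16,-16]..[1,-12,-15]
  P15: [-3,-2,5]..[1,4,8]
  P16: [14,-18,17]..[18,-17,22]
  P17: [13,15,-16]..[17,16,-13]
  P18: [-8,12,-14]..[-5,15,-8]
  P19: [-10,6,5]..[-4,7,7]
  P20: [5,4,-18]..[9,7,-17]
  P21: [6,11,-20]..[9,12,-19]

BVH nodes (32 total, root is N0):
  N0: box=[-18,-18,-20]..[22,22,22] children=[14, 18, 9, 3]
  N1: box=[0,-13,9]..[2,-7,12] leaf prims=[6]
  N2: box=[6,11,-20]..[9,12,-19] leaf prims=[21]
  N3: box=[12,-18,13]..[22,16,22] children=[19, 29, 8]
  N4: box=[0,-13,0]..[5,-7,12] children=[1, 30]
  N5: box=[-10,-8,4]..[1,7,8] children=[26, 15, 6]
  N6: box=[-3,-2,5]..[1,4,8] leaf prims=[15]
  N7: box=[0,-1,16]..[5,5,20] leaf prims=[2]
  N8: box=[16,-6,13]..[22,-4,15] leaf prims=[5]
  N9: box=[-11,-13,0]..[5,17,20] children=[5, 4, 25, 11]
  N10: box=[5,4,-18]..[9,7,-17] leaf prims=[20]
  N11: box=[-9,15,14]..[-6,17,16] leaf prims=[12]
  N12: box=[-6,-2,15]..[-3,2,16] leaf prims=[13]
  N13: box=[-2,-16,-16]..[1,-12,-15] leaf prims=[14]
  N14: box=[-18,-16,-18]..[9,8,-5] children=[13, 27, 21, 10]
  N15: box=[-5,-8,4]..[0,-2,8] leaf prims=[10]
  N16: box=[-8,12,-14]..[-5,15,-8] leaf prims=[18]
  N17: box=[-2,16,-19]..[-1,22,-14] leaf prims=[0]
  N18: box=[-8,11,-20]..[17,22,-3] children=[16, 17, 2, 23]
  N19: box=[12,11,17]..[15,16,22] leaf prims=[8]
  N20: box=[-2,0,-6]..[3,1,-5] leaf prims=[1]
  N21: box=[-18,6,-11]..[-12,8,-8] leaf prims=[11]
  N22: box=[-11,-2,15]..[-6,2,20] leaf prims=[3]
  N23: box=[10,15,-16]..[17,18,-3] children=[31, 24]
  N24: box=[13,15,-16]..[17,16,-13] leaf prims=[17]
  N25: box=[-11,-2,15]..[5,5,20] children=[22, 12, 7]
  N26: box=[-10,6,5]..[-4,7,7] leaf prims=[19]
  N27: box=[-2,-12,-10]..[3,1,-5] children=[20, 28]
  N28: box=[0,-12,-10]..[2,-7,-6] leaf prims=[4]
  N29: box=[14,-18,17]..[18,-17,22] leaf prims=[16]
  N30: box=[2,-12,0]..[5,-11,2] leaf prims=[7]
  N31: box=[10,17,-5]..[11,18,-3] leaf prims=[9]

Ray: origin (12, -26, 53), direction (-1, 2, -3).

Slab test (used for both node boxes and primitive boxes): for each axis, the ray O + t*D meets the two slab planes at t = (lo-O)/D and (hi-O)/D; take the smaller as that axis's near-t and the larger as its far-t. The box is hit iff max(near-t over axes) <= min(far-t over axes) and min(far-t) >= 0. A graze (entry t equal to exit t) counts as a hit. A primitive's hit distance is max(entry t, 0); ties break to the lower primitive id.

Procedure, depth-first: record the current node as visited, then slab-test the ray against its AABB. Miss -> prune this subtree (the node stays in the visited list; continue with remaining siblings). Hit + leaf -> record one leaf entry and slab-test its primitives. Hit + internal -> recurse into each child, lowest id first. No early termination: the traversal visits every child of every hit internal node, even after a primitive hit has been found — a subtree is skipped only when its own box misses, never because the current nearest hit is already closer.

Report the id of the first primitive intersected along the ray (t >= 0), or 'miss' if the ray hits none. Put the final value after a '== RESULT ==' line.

Traverse from the root:
N0 x:[-10,30] y:[4,24] z:[31/3,73/3] -> hit [31/3,24], descend [3, 9, 14, 18]
  N3 x:[-10,0] y:[4,21] z:[31/3,40/3] -> miss, prune
  N9 x:[7,23] y:[13/2,43/2] z:[11,53/3] -> hit [11,53/3], descend [4, 5, 11, 25]
    N4 x:[7,12] y:[13/2,19/2] z:[41/3,53/3] -> miss, prune
    N5 x:[11,22] y:[9,33/2] z:[15,49/3] -> hit [15,49/3], descend [6, 15, 26]
      N6 x:[11,15] y:[12,15] z:[15,16] -> hit [15,15] leaf, test {P15@t=15}
      N15 x:[12,17] y:[9,12] z:[15,49/3] -> miss, prune
      N26 x:[16,22] y:[16,33/2] z:[46/3,16] -> hit [16,16] leaf, test {P19@t=16}
    N11 x:[18,21] y:[41/2,43/2] z:[37/3,13] -> miss, prune
    N25 x:[7,23] y:[12,31/2] z:[11,38/3] -> hit [12,38/3], descend [7, 12, 22]
      N7 x:[7,12] y:[25/2,31/2] z:[11,37/3] -> miss, prune
      N12 x:[15,18] y:[12,14] z:[37/3,38/3] -> miss, prune
      N22 x:[18,23] y:[12,14] z:[11,38/3] -> miss, prune
  N14 x:[3,30] y:[5,17] z:[58/3,71/3] -> miss, prune
  N18 x:[-5,20] y:[37/2,24] z:[56/3,73/3] -> hit [56/3,20], descend [2, 16, 17, 23]
    N2 x:[3,6] y:[37/2,19] z:[24,73/3] -> miss, prune
    N16 x:[17,20] y:[19,41/2] z:[61/3,67/3] -> miss, prune
    N17 x:[13,14] y:[21,24] z:[67/3,24] -> miss, prune
    N23 x:[-5,2] y:[41/2,22] z:[56/3,23] -> miss, prune

Summary -> nodes [0, 3, 9, 4, 5, 6, 15, 26, 11, 25, 7, 12, 22, 14, 18, 2, 16, 17, 23]; box-tests=19; leaf-entries=2; first=P15

== RESULT ==
15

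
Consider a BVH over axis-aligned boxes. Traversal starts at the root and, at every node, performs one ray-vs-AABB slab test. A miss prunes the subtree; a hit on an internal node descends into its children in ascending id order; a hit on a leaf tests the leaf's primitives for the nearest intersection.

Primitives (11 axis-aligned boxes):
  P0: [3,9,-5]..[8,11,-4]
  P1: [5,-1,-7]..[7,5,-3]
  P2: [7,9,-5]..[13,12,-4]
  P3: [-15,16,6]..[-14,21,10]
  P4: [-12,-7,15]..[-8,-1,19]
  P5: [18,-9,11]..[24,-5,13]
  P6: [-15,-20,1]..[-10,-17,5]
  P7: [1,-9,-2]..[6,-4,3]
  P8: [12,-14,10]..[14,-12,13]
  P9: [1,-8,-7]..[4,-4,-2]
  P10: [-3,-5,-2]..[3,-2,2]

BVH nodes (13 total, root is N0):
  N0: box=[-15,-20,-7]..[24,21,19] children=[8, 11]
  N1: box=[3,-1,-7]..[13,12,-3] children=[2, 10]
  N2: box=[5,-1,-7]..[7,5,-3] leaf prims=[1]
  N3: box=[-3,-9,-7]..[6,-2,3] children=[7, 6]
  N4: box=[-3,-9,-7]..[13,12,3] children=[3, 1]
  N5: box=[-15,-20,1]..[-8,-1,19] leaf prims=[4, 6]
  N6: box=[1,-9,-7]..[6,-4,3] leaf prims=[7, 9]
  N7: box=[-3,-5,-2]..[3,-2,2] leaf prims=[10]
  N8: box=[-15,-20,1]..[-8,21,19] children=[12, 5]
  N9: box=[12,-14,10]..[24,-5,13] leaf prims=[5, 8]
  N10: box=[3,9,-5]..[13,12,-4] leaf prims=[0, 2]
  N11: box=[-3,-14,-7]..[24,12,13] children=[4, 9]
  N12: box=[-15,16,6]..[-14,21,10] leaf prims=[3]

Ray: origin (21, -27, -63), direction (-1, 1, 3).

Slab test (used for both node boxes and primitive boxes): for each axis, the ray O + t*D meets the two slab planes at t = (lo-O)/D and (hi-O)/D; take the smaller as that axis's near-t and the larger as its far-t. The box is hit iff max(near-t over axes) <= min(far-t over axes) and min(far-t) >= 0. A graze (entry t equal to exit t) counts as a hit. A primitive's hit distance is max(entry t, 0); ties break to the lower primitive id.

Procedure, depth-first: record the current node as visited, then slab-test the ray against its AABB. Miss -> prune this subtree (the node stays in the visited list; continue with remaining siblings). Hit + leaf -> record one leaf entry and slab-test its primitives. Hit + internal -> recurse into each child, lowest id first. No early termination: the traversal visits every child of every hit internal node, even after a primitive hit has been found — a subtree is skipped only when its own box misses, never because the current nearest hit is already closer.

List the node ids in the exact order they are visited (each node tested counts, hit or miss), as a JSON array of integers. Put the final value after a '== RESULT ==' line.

Trace the traversal:
N0 x:[-3,36] y:[7,48] z:[56/3,82/3] -> hit [56/3,82/3], descend [8, 11]
  N8 x:[29,36] y:[7,48] z:[64/3,82/3] -> miss, prune
  N11 x:[-3,24] y:[13,39] z:[56/3,76/3] -> hit [56/3,24], descend [4, 9]
    N4 x:[8,24] y:[18,39] z:[56/3,22] -> hit [56/3,22], descend [1, 3]
      N1 x:[8,18] y:[26,39] z:[56/3,20] -> miss, prune
      N3 x:[15,24] y:[18,25] z:[56/3,22] -> hit [56/3,22], descend [6, 7]
        N6 x:[15,20] y:[18,23] z:[56/3,22] -> hit [56/3,20] leaf, test {P7(miss), P9@t=19}
        N7 x:[18,24] y:[22,25] z:[61/3,65/3] -> miss, prune
    N9 x:[-3,9] y:[13,22] z:[73/3,76/3] -> miss, prune

9 AABB tests over nodes [0, 8, 11, 4, 1, 3, 6, 7, 9]; 1 leaf entered; closest P9.

== RESULT ==
[0, 8, 11, 4, 1, 3, 6, 7, 9]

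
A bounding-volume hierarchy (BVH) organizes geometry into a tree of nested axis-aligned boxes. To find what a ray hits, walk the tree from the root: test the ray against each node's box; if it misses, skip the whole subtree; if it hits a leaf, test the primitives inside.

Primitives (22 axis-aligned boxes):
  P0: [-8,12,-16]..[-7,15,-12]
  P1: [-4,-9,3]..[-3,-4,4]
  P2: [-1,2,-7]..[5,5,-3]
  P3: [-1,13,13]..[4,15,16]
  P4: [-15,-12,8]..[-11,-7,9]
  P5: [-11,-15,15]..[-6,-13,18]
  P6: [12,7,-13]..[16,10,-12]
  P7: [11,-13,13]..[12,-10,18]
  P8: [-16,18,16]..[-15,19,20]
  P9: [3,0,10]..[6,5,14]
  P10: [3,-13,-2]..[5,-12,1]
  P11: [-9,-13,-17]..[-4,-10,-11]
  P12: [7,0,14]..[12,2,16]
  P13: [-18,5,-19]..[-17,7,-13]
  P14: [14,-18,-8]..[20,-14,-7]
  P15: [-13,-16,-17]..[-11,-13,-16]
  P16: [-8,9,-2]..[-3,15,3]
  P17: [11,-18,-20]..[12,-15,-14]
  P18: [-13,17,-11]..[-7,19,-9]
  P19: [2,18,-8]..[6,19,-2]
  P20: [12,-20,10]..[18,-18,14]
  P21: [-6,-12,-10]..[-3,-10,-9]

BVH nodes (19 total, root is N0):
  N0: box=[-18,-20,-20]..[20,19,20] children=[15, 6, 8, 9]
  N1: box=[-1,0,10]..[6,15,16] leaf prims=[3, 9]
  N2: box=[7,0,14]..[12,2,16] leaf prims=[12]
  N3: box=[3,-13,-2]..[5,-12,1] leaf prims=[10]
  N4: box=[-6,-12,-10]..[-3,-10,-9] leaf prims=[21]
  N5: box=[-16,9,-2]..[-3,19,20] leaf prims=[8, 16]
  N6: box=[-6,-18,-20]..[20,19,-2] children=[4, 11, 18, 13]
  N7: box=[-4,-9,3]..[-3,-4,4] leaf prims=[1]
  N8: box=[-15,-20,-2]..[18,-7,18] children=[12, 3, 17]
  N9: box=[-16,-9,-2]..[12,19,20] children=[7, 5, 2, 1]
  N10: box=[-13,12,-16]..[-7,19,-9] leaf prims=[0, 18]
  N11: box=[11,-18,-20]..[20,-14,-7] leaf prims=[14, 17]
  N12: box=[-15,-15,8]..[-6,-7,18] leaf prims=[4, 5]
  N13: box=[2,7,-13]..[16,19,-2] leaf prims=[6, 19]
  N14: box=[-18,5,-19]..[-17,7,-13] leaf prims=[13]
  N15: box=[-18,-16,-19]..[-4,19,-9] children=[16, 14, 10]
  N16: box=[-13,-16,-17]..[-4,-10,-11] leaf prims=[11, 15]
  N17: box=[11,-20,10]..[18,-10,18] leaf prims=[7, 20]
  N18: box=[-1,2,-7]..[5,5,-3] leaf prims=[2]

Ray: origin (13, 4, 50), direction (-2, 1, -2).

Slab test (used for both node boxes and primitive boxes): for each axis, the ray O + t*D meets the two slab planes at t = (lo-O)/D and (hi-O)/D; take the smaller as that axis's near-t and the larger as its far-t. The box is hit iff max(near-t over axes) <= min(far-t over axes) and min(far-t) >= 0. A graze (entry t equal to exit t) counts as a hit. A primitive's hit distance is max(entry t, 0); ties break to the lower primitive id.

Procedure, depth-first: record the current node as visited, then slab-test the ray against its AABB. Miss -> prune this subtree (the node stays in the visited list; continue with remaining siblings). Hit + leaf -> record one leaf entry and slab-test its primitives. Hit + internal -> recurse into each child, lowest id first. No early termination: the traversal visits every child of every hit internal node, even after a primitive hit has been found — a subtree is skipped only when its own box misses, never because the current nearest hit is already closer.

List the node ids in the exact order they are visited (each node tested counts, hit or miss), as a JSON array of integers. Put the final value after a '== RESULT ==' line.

Walk:
N0 x:[-7/2,31/2] y:[-24,15] z:[15,35] -> hit [15,15], descend [6, 8, 9, 15]
  N6 x:[-7/2,19/2] y:[-22,15] z:[26,35] -> miss, prune
  N8 x:[-5/2,14] y:[-24,-11] z:[16,26] -> miss, prune
  N9 x:[1/2,29/2] y:[-13,15] z:[15,26] -> miss, prune
  N15 x:[17/2,31/2] y:[-20,15] z:[59/2,69/2] -> miss, prune

Visited [0, 6, 8, 9, 15]. Tests: 5 box, 0 leaf. Nearest: miss.

== RESULT ==
[0, 6, 8, 9, 15]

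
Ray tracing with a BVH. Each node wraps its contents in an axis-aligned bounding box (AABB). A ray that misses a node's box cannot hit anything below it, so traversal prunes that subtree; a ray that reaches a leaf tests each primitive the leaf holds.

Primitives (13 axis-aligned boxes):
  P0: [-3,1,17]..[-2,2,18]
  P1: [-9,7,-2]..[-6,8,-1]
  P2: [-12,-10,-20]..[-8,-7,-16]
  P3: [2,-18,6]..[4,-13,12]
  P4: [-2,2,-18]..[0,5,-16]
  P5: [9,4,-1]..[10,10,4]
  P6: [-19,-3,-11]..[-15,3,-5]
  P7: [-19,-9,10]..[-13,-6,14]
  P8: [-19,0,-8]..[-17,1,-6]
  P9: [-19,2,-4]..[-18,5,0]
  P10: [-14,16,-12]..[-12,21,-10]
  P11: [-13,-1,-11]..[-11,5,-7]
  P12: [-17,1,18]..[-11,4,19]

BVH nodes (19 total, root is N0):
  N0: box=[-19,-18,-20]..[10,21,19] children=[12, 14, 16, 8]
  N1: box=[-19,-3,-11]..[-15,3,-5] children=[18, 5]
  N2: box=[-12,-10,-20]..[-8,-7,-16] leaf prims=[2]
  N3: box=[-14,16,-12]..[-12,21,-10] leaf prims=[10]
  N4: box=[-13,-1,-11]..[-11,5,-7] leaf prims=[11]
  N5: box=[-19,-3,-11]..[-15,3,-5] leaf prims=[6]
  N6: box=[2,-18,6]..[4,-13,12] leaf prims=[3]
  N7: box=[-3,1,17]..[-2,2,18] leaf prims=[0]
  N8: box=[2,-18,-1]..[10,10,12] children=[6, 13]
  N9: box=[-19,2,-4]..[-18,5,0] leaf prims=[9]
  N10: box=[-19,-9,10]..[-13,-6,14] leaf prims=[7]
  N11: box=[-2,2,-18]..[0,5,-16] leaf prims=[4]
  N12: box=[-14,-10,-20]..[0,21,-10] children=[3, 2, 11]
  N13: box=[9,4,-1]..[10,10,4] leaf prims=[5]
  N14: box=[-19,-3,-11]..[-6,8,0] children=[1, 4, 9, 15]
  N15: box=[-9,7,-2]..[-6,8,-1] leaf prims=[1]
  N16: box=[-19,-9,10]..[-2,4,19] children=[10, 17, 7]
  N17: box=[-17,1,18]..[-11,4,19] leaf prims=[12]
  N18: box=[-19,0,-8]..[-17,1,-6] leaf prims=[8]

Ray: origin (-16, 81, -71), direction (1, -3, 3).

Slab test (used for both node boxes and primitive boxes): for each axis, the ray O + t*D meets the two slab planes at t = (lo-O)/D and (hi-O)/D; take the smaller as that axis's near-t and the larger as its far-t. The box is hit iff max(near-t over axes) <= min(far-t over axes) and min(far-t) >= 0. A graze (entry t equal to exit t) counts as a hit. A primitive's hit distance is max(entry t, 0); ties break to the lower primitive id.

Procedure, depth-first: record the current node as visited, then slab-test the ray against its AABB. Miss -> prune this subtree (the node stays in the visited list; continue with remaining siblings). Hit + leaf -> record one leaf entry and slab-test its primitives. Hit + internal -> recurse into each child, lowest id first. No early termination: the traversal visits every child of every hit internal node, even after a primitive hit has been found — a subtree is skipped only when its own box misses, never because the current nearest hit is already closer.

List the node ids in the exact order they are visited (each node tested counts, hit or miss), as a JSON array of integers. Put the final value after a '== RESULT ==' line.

Traverse from the root:
N0 x:[-3,26] y:[20,33] z:[17,30] -> hit [20,26], descend [8, 12, 14, 16]
  N8 x:[18,26] y:[71/3,33] z:[70/3,83/3] -> hit [71/3,26], descend [6, 13]
    N6 x:[18,20] y:[94/3,33] z:[77/3,83/3] -> miss, prune
    N13 x:[25,26] y:[71/3,77/3] z:[70/3,25] -> hit [25,25] leaf, test {P5@t=25}
  N12 x:[2,16] y:[20,91/3] z:[17,61/3] -> miss, prune
  N14 x:[-3,10] y:[73/3,28] z:[20,71/3] -> miss, prune
  N16 x:[-3,14] y:[77/3,30] z:[27,30] -> miss, prune

Summary -> nodes [0, 8, 6, 13, 12, 14, 16]; box-tests=7; leaf-entries=1; first=P5

== RESULT ==
[0, 8, 6, 13, 12, 14, 16]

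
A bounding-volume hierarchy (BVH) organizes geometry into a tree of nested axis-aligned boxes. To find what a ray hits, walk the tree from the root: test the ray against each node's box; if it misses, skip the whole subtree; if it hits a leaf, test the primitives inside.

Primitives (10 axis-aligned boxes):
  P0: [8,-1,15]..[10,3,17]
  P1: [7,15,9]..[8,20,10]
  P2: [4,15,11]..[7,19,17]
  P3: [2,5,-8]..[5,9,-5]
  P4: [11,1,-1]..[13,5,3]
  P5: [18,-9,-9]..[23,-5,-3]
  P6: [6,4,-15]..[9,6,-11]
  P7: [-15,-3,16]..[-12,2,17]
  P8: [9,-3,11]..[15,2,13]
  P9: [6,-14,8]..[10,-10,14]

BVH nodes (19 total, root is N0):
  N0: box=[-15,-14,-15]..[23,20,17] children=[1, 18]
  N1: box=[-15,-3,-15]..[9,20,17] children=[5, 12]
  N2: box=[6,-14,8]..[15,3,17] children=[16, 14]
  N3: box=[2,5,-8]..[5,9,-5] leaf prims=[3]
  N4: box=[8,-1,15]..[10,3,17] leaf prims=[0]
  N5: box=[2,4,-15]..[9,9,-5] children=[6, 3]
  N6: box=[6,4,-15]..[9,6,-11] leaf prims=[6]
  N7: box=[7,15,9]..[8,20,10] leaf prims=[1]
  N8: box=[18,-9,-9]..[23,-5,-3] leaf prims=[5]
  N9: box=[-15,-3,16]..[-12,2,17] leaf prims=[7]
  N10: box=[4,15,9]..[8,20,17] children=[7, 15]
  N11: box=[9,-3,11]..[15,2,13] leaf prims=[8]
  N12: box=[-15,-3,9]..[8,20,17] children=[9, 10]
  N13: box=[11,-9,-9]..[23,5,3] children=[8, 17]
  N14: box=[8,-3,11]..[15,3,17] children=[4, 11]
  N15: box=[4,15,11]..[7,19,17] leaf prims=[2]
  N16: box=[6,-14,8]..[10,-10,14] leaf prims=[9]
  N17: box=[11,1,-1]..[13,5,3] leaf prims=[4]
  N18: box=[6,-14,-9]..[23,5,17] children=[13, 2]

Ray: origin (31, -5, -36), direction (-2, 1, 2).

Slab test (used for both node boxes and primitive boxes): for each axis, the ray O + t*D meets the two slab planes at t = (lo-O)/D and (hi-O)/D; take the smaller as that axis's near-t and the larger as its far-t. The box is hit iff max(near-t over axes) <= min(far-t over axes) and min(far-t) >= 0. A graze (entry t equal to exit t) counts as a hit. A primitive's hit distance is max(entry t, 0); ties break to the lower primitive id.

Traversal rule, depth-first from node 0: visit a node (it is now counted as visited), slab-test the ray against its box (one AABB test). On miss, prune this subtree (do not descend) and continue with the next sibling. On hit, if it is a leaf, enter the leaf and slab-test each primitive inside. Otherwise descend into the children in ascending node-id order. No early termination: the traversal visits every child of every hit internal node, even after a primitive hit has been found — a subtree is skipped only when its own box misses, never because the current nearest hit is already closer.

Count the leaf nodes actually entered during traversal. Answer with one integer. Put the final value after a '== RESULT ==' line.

Traverse from the root:
N0 x:[4,23] y:[-9,25] z:[21/2,53/2] -> hit [21/2,23], descend [1, 18]
  N1 x:[11,23] y:[2,25] z:[21/2,53/2] -> hit [11,23], descend [5, 12]
    N5 x:[11,29/2] y:[9,14] z:[21/2,31/2] -> hit [11,14], descend [3, 6]
      N3 x:[13,29/2] y:[10,14] z:[14,31/2] -> hit [14,14] leaf, test {P3@t=14}
      N6 x:[11,25/2] y:[9,11] z:[21/2,25/2] -> hit [11,11] leaf, test {P6@t=11}
    N12 x:[23/2,23] y:[2,25] z:[45/2,53/2] -> hit [45/2,23], descend [9, 10]
      N9 x:[43/2,23] y:[2,7] z:[26,53/2] -> miss, prune
      N10 x:[23/2,27/2] y:[20,25] z:[45/2,53/2] -> miss, prune
  N18 x:[4,25/2] y:[-9,10] z:[27/2,53/2] -> miss, prune

Summary -> nodes [0, 1, 5, 3, 6, 12, 9, 10, 18]; box-tests=9; leaf-entries=2; first=P6

== RESULT ==
2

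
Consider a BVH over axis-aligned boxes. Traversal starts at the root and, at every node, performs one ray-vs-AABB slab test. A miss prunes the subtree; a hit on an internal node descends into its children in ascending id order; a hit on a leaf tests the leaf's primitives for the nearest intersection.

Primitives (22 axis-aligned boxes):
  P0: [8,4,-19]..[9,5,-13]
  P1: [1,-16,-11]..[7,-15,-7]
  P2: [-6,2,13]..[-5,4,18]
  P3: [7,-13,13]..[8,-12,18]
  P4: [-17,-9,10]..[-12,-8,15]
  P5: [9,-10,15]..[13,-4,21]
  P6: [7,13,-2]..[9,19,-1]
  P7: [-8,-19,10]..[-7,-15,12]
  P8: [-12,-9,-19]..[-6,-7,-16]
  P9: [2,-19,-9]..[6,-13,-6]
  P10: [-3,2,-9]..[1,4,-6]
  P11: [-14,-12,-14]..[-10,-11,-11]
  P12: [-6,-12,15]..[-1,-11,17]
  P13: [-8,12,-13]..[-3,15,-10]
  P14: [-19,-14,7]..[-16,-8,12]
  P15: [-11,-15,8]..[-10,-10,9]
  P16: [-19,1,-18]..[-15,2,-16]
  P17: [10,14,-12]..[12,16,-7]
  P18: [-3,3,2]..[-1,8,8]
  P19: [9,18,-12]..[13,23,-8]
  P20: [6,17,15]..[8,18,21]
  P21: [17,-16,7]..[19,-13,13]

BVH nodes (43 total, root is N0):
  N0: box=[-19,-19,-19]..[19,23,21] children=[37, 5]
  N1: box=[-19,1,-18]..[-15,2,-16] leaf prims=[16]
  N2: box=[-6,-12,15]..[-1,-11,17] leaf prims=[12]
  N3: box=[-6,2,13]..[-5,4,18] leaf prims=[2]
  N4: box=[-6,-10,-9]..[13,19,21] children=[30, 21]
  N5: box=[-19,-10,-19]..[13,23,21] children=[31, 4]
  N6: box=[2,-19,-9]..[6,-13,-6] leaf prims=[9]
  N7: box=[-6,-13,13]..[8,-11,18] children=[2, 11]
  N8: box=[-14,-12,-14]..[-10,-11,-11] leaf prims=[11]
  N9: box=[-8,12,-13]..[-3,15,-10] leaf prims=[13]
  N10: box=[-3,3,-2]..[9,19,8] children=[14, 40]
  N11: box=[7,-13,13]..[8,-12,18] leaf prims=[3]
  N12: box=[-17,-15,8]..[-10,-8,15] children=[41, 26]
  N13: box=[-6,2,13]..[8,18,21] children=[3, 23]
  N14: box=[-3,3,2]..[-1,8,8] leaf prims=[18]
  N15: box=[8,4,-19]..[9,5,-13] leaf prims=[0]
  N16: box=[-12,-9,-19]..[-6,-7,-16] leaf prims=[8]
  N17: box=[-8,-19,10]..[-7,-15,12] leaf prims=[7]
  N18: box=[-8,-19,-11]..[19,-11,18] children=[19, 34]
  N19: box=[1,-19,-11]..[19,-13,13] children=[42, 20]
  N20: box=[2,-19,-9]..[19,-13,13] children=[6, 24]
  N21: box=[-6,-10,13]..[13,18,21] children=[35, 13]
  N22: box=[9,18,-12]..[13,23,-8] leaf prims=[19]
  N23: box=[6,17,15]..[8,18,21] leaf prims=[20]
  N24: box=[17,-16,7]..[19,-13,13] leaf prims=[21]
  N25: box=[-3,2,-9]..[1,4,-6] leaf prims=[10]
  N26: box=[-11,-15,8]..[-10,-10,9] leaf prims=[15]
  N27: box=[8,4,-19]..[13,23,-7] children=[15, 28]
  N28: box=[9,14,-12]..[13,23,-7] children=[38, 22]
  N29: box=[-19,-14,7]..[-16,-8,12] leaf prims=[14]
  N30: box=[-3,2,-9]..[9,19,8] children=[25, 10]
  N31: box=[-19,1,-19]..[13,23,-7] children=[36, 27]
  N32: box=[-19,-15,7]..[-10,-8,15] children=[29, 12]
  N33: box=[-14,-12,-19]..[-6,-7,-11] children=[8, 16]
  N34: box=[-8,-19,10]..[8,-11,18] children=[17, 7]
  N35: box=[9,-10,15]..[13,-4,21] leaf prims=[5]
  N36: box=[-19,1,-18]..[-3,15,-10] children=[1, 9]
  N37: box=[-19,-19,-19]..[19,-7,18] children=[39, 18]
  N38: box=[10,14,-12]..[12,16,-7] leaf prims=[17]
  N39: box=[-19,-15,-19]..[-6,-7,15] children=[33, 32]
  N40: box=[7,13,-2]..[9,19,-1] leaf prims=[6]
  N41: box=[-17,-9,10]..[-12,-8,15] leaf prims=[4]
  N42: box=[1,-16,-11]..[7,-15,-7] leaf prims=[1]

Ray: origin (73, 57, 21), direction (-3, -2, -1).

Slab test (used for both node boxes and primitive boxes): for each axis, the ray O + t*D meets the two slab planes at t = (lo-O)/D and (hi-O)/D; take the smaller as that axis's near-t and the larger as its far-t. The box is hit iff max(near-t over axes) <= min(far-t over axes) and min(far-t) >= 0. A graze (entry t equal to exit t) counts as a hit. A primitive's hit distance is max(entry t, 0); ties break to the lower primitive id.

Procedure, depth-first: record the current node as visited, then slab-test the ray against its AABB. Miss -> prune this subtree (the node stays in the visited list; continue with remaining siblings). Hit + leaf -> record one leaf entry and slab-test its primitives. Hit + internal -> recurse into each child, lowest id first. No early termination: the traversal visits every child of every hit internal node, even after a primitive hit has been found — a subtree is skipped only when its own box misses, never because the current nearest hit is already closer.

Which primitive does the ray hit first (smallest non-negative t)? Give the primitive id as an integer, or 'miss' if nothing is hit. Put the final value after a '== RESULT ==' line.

Trace the traversal:
N0 x:[18,92/3] y:[17,38] z:[0,40] -> hit [18,92/3], descend [5, 37]
  N5 x:[20,92/3] y:[17,67/2] z:[0,40] -> hit [20,92/3], descend [4, 31]
    N4 x:[20,79/3] y:[19,67/2] z:[0,30] -> hit [20,79/3], descend [21, 30]
      N21 x:[20,79/3] y:[39/2,67/2] z:[0,8] -> miss, prune
      N30 x:[64/3,76/3] y:[19,55/2] z:[13,30] -> hit [64/3,76/3], descend [10, 25]
        N10 x:[64/3,76/3] y:[19,27] z:[13,23] -> hit [64/3,23], descend [14, 40]
          N14 x:[74/3,76/3] y:[49/2,27] z:[13,19] -> miss, prune
          N40 x:[64/3,22] y:[19,22] z:[22,23] -> hit [22,22] leaf, test {P6@t=22}
        N25 x:[24,76/3] y:[53/2,55/2] z:[27,30] -> miss, prune
    N31 x:[20,92/3] y:[17,28] z:[28,40] -> hit [28,28], descend [27, 36]
      N27 x:[20,65/3] y:[17,53/2] z:[28,40] -> miss, prune
      N36 x:[76/3,92/3] y:[21,28] z:[31,39] -> miss, prune
  N37 x:[18,92/3] y:[32,38] z:[3,40] -> miss, prune

order=[0, 5, 4, 21, 30, 10, 14, 40, 25, 31, 27, 36, 37]  |boxes|=13  |leaves|=1  hit=P6

== RESULT ==
6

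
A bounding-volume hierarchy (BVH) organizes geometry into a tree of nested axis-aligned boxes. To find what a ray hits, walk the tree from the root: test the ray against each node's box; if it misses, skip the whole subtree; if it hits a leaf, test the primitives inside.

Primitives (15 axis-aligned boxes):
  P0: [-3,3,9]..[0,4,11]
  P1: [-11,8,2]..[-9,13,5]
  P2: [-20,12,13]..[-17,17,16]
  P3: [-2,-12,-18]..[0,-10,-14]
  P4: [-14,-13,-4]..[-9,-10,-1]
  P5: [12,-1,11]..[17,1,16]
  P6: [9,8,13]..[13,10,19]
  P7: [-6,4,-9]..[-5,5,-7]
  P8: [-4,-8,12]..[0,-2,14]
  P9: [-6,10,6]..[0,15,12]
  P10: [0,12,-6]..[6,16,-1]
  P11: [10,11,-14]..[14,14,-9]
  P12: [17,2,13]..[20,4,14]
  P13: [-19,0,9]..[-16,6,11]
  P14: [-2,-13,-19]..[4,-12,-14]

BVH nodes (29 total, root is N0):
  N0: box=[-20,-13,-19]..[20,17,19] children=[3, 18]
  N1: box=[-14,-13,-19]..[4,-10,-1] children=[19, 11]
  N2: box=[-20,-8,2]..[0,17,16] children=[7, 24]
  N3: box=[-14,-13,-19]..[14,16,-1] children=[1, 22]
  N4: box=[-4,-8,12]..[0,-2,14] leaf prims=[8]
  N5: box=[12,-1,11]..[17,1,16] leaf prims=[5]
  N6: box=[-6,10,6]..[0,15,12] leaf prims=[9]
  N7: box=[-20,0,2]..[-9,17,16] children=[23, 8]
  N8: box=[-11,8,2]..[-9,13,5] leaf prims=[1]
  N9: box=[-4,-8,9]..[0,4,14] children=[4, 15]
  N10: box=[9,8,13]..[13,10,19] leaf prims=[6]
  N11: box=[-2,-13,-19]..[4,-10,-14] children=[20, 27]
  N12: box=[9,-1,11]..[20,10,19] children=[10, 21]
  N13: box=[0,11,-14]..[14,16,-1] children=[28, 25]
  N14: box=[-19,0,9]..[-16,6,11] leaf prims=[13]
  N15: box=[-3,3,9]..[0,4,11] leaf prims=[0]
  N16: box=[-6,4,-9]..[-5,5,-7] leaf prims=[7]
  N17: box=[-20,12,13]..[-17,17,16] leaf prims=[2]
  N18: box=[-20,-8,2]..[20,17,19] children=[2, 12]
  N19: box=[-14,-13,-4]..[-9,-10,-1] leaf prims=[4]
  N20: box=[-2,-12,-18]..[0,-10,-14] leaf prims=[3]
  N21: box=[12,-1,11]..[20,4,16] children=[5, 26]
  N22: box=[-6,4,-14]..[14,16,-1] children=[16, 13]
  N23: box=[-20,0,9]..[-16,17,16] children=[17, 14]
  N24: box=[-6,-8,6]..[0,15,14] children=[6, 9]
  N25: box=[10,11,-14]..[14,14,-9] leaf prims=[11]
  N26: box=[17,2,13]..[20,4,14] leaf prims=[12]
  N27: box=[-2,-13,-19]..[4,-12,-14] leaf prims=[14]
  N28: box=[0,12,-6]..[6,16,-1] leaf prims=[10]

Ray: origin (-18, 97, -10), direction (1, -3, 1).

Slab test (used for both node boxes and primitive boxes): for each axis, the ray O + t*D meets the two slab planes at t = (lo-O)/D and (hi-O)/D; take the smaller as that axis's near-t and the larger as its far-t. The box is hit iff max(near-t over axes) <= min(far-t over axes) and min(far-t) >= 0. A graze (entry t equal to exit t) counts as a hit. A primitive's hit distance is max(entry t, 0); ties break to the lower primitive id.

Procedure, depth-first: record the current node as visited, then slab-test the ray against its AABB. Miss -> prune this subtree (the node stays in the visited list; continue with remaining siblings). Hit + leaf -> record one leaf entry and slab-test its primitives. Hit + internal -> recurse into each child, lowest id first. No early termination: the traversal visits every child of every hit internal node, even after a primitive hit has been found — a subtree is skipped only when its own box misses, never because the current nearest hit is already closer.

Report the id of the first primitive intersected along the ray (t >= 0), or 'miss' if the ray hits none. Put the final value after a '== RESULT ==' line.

Trace the traversal:
N0 x:[-2,38] y:[80/3,110/3] z:[-9,29] -> hit [80/3,29], descend [3, 18]
  N3 x:[4,32] y:[27,110/3] z:[-9,9] -> miss, prune
  N18 x:[-2,38] y:[80/3,35] z:[12,29] -> hit [80/3,29], descend [2, 12]
    N2 x:[-2,18] y:[80/3,35] z:[12,26] -> miss, prune
    N12 x:[27,38] y:[29,98/3] z:[21,29] -> hit [29,29], descend [10, 21]
      N10 x:[27,31] y:[29,89/3] z:[23,29] -> hit [29,29] leaf, test {P6@t=29}
      N21 x:[30,38] y:[31,98/3] z:[21,26] -> miss, prune

Summary -> nodes [0, 3, 18, 2, 12, 10, 21]; box-tests=7; leaf-entries=1; first=P6

== RESULT ==
6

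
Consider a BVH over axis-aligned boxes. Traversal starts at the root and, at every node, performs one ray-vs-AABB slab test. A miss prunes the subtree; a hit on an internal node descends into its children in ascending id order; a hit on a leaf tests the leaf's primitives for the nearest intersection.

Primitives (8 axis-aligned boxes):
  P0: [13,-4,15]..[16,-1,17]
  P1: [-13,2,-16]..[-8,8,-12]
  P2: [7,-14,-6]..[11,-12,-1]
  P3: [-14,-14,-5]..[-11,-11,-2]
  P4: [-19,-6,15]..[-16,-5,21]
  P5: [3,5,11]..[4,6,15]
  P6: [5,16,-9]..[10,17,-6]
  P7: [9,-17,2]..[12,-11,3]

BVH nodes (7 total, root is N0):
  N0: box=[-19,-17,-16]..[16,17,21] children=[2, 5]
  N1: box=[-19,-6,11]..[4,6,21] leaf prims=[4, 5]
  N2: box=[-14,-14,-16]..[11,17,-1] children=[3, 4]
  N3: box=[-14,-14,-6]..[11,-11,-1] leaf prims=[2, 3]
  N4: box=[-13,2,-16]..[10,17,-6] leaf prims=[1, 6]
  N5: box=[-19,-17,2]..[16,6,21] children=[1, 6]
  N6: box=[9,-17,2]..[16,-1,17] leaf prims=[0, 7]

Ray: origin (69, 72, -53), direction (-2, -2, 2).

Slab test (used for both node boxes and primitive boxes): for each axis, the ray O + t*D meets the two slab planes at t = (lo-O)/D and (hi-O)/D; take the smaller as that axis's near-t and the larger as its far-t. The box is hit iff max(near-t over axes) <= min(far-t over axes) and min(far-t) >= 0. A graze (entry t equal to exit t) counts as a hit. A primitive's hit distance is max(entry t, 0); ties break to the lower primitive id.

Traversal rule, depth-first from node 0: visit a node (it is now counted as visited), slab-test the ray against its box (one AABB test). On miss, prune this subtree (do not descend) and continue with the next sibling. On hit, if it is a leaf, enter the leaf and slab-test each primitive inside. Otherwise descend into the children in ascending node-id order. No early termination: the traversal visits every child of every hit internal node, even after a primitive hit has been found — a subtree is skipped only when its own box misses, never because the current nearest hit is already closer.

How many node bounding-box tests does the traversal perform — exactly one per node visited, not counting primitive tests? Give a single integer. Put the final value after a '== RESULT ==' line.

Trace the traversal:
N0 x:[53/2,44] y:[55/2,89/2] z:[37/2,37] -> hit [55/2,37], descend [2, 5]
  N2 x:[29,83/2] y:[55/2,43] z:[37/2,26] -> miss, prune
  N5 x:[53/2,44] y:[33,89/2] z:[55/2,37] -> hit [33,37], descend [1, 6]
    N1 x:[65/2,44] y:[33,39] z:[32,37] -> hit [33,37] leaf, test {P4(miss), P5@t=33}
    N6 x:[53/2,30] y:[73/2,89/2] z:[55/2,35] -> miss, prune

order=[0, 2, 5, 1, 6]  |boxes|=5  |leaves|=1  hit=P5

== RESULT ==
5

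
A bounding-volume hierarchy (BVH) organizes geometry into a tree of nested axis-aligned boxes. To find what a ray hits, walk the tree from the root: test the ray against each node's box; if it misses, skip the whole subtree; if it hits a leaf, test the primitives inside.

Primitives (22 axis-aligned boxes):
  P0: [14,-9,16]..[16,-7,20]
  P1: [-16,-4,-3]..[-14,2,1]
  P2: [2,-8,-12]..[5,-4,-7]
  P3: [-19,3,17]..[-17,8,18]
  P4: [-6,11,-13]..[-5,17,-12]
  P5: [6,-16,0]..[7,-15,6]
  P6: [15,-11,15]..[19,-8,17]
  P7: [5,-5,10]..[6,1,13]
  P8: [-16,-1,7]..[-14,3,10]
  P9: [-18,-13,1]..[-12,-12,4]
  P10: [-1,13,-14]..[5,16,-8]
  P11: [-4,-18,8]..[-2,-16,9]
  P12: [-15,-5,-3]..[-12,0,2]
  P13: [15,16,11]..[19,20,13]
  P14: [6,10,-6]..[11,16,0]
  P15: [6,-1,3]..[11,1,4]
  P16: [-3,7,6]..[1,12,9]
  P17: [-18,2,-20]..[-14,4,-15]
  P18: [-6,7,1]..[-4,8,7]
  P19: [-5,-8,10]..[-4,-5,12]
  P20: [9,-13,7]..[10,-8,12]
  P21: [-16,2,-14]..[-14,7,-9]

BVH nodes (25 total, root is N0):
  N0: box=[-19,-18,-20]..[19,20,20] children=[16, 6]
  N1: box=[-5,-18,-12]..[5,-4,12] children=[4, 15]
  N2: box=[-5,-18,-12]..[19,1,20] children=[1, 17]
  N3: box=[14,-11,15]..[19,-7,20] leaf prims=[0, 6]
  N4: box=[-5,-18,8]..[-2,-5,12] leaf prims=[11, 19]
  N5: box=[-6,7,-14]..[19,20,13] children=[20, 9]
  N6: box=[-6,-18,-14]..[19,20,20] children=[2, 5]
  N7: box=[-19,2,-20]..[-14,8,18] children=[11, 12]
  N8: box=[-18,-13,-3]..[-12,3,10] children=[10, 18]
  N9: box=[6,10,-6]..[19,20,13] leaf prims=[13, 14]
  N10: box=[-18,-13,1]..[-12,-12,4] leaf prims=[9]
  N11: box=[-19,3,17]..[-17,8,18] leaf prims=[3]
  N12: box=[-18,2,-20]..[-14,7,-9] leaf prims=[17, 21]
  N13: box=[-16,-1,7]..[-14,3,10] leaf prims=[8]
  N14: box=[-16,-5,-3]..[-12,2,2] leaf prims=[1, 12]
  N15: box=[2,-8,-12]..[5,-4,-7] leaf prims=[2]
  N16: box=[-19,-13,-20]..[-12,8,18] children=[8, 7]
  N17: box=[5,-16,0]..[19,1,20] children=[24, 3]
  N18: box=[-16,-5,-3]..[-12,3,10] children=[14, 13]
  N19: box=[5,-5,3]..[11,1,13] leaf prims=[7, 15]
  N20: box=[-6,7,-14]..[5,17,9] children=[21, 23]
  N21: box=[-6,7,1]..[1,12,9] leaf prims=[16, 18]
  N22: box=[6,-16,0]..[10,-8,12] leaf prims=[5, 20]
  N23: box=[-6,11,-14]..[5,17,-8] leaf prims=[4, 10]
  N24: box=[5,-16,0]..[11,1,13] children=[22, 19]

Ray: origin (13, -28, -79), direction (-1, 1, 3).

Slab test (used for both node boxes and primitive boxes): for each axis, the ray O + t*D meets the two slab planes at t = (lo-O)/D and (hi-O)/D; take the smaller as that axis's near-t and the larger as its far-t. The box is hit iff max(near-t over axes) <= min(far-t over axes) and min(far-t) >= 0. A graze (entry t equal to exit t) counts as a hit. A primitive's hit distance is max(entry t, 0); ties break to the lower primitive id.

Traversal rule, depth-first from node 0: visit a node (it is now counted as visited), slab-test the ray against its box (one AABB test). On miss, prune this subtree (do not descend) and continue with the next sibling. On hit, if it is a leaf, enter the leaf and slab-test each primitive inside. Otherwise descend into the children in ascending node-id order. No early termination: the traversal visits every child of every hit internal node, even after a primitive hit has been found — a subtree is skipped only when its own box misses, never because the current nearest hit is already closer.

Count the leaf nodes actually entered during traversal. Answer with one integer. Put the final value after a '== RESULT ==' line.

Walk:
N0 x:[-6,32] y:[10,48] z:[59/3,33] -> hit [59/3,32], descend [6, 16]
  N6 x:[-6,19] y:[10,48] z:[65/3,33] -> miss, prune
  N16 x:[25,32] y:[15,36] z:[59/3,97/3] -> hit [25,32], descend [7, 8]
    N7 x:[27,32] y:[30,36] z:[59/3,97/3] -> hit [30,32], descend [11, 12]
      N11 x:[30,32] y:[31,36] z:[32,97/3] -> hit [32,32] leaf, test {P3@t=32}
      N12 x:[27,31] y:[30,35] z:[59/3,70/3] -> miss, prune
    N8 x:[25,31] y:[15,31] z:[76/3,89/3] -> hit [76/3,89/3], descend [10, 18]
      N10 x:[25,31] y:[15,16] z:[80/3,83/3] -> miss, prune
      N18 x:[25,29] y:[23,31] z:[76/3,89/3] -> hit [76/3,29], descend [13, 14]
        N13 x:[27,29] y:[27,31] z:[86/3,89/3] -> hit [86/3,29] leaf, test {P8@t=86/3}
        N14 x:[25,29] y:[23,30] z:[76/3,27] -> hit [76/3,27] leaf, test {P1(miss), P12@t=76/3}

11 AABB tests over nodes [0, 6, 16, 7, 11, 12, 8, 10, 18, 13, 14]; 3 leaves entered; closest P12.

== RESULT ==
3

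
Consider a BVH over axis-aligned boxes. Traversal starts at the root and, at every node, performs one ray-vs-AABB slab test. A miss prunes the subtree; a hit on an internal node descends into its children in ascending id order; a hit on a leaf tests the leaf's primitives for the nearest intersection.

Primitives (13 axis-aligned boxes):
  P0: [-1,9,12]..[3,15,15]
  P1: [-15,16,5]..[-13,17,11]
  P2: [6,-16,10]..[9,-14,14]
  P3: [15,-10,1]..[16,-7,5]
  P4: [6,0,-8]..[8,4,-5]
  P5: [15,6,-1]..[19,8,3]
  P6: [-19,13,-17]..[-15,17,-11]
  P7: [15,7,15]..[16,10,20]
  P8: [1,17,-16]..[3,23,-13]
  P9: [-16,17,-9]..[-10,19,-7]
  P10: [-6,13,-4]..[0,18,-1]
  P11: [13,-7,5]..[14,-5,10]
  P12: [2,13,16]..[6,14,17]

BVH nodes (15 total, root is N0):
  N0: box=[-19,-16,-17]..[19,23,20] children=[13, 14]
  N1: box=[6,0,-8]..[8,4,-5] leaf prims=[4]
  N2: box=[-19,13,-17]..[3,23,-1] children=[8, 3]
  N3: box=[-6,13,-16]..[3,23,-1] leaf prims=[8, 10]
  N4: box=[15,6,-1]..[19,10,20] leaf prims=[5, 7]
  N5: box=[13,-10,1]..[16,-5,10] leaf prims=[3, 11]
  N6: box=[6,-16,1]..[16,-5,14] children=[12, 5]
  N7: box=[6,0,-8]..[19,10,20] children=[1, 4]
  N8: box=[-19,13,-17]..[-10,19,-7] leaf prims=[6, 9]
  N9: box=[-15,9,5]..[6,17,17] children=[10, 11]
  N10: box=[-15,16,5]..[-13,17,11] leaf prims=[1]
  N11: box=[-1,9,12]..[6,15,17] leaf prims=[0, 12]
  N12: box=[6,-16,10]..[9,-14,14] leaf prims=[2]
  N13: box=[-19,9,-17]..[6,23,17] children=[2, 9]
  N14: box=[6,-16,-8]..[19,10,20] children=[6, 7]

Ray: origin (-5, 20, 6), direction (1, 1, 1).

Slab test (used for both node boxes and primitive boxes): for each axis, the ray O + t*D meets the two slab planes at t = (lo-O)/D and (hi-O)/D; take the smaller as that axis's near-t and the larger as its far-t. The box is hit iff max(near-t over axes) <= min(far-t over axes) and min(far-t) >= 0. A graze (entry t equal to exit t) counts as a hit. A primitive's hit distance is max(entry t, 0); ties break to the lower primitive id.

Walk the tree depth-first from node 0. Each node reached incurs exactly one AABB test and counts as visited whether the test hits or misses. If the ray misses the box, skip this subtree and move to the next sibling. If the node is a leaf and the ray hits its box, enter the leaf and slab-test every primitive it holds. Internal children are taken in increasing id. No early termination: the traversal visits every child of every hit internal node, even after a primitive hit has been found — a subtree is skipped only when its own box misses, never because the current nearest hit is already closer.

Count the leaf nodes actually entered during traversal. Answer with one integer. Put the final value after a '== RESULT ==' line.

Trace the traversal:
N0 x:[-14,24] y:[-36,3] z:[-23,14] -> hit [-14,3], descend [13, 14]
  N13 x:[-14,11] y:[-11,3] z:[-23,11] -> hit [-11,3], descend [2, 9]
    N2 x:[-14,8] y:[-7,3] z:[-23,-7] -> miss, prune
    N9 x:[-10,11] y:[-11,-3] z:[-1,11] -> miss, prune
  N14 x:[11,24] y:[-36,-10] z:[-14,14] -> miss, prune

Summary -> nodes [0, 13, 2, 9, 14]; box-tests=5; leaf-entries=0; first=miss

== RESULT ==
0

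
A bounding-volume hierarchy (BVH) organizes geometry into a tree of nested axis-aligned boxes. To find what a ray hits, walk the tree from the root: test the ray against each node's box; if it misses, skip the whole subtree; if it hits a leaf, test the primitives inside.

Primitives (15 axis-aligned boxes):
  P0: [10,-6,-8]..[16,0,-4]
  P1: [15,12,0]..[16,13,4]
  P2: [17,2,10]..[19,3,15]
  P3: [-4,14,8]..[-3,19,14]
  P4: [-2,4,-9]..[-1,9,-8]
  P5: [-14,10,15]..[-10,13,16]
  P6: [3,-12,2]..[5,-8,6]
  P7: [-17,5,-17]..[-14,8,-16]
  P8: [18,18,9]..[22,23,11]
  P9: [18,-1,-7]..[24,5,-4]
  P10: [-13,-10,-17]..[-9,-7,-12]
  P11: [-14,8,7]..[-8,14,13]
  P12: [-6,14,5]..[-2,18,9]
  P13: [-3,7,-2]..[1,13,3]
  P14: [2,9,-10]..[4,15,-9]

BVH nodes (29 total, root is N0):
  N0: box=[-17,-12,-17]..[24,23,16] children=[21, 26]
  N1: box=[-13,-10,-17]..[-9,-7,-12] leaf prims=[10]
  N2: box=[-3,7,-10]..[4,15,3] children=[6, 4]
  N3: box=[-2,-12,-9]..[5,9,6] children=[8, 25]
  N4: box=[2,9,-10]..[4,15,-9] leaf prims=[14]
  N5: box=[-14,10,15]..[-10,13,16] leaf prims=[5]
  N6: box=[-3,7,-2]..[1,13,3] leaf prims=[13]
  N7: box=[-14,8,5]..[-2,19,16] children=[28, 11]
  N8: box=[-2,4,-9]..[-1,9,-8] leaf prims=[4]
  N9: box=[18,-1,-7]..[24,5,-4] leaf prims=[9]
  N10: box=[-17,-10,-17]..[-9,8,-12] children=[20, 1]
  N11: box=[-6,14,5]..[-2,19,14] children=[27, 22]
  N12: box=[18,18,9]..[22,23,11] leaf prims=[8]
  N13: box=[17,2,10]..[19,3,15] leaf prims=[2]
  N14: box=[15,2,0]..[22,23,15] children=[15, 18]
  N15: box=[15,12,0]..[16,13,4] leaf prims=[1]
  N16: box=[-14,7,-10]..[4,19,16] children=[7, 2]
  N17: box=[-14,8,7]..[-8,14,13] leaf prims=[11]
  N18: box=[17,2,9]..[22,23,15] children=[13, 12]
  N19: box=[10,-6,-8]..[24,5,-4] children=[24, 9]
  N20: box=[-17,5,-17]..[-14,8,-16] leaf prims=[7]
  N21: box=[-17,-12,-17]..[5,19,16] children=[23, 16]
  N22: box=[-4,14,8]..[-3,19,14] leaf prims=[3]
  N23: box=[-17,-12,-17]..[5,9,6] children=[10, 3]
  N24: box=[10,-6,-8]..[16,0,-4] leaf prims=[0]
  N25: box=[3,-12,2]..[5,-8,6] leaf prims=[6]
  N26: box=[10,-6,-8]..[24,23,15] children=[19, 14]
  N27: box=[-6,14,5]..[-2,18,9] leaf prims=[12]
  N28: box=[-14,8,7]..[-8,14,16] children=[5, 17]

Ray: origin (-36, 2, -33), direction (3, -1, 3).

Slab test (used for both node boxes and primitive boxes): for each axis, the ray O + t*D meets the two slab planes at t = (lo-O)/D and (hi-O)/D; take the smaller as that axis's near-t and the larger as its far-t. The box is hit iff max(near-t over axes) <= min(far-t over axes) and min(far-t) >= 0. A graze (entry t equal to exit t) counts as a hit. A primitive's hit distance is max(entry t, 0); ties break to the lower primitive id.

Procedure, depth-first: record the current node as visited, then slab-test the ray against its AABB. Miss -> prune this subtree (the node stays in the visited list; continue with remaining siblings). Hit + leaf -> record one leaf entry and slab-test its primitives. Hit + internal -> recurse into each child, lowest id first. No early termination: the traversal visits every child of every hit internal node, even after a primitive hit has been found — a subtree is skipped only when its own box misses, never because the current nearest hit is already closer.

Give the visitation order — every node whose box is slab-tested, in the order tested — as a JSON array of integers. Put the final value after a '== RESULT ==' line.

Walk:
N0 x:[19/3,20] y:[-21,14] z:[16/3,49/3] -> hit [19/3,14], descend [21, 26]
  N21 x:[19/3,41/3] y:[-17,14] z:[16/3,49/3] -> hit [19/3,41/3], descend [16, 23]
    N16 x:[22/3,40/3] y:[-17,-5] z:[23/3,49/3] -> miss, prune
    N23 x:[19/3,41/3] y:[-7,14] z:[16/3,13] -> hit [19/3,13], descend [3, 10]
      N3 x:[34/3,41/3] y:[-7,14] z:[8,13] -> hit [34/3,13], descend [8, 25]
        N8 x:[34/3,35/3] y:[-7,-2] z:[8,25/3] -> miss, prune
        N25 x:[13,41/3] y:[10,14] z:[35/3,13] -> hit [13,13] leaf, test {P6@t=13}
      N10 x:[19/3,9] y:[-6,12] z:[16/3,7] -> hit [19/3,7], descend [1, 20]
        N1 x:[23/3,9] y:[9,12] z:[16/3,7] -> miss, prune
        N20 x:[19/3,22/3] y:[-6,-3] z:[16/3,17/3] -> miss, prune
  N26 x:[46/3,20] y:[-21,8] z:[25/3,16] -> miss, prune

Visited [0, 21, 16, 23, 3, 8, 25, 10, 1, 20, 26]. Tests: 11 box, 1 leaf. Nearest: P6.

== RESULT ==
[0, 21, 16, 23, 3, 8, 25, 10, 1, 20, 26]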